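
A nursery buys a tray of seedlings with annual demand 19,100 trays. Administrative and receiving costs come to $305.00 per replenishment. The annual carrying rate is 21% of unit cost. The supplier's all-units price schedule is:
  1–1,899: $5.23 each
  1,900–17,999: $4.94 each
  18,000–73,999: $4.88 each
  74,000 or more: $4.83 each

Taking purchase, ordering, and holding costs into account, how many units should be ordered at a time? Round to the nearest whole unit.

Q* ≈ 3,351 trays

Holding cost per unit per year at price C is H = 0.21·C.
Evaluate total cost at each tier's feasible EOQ or, if the EOQ is below the tier, at the tier's minimum quantity.
Tier 1 ($5.23): EOQ = 3257.0 exceeds tier's upper bound 1899, so this tier is dominated.
EOQ at $4.94 = 3351.3 (feasible in tier 2): TC = 19,100×$4.94 + (19,100/3351.3)×305 + (3351.3/2)×0.21×$4.94 = $97,830.60.
EOQ at $4.88 = 3371.8 < 18000, so use break Q=18000: TC = 19,100×$4.88 + (19,100/18000.0)×305 + (18000.0/2)×0.21×$4.88 = $102,754.84.
EOQ at $4.83 = 3389.2 < 74000, so use break Q=74000: TC = 19,100×$4.83 + (19,100/74000.0)×305 + (74000.0/2)×0.21×$4.83 = $129,860.82.
Lowest total cost is $97,830.60 at Q = 3351.3.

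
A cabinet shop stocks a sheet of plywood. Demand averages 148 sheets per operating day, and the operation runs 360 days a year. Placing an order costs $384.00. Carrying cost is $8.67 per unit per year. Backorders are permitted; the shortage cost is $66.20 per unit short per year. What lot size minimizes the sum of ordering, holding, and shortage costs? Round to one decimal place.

Annual demand D = 148 × 360 = 53,280.
With planned backorders, Q* = √(2DS/H) · √((H+B)/B).
√(2DS/H) = √(2 × 53,280 × 384 / 8.67) = 2172.467.
√((H+B)/B) = √((8.67+66.2)/66.2) = 1.0635.
Q* ≈ 2310.352.

Q* ≈ 2,310.4 sheets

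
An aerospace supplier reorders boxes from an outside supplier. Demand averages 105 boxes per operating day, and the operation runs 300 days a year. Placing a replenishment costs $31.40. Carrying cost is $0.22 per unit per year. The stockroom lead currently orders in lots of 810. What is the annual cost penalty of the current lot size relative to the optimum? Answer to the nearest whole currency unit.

Annual demand D = 105 × 300 = 31,500.
EOQ = √(2DS/H) = √(2 × 31,500 × 31.4 / 0.22) ≈ 2998.64.
Cost at Q* = (D/Q*)S + (Q*/2)H = √(2DSH) ≈ $659.70.
Cost at Q = 810: (31,500/810)×31.4 + (810/2)×0.22 = $1,221.11 + $89.10 = $1,310.21.
Excess = $1,310.21 − $659.70 = $650.51.

Extra cost ≈ $651 per year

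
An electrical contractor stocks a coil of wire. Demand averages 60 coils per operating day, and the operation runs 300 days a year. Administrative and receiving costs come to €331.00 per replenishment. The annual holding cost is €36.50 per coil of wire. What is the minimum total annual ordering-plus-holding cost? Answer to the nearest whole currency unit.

TC* ≈ €20,855

Annual demand D = 60 × 300 = 18,000.
Q* = √(2DS/H) = √(2 × 18,000 × 331 / 36.5) ≈ 571.37.
At Q*, ordering cost (D/Q*)S equals holding cost (Q*/2)H, each = √(DSH/2).
Minimum total = √(2DSH) = √(2 × 18,000 × 331 × 36.5) ≈ 20855.071.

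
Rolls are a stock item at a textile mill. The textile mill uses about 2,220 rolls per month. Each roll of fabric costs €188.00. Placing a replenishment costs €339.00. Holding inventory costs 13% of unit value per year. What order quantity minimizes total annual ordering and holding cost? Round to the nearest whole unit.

Q* ≈ 860 rolls

Annual demand D = 2,220 × 12 = 26,640.
Holding cost H = 0.13 × €188.00 = €24.4400 per unit per year.
EOQ = √(2DS / H) = √(2 × 26,640 × 339 / 24.44).
= √(18,061,920 / 24.44) = √739,031.0966 ≈ 859.669.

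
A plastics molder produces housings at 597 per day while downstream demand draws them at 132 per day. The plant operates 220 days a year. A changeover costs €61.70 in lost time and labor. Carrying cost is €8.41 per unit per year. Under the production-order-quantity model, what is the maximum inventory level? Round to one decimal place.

I_max ≈ 576.1 housings

Annual demand D = 132 × 220 = 29,040.
Production build-up factor (1 − d/p) = 1 − 132/597 = 0.7789.
Q* = √(2DS / (H(1 − d/p))) = √(2 × 29,040 × 61.7 / (8.41 × 0.7789)).
= √(3,583,536 / 6.5505) ≈ 739.637.
Maximum inventory = Q*(1 − d/p) = 739.637 × 0.7789 ≈ 576.099.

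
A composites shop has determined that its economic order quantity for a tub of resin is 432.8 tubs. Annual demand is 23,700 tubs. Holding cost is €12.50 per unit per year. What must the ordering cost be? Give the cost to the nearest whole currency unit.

S ≈ €49

Invert the EOQ relation Q*² = 2DS/H.
From Q* = √(2DS/H): S = Q*²H / (2D) = 432.8² × 12.5 / (2 × 23,700) = 49.3976.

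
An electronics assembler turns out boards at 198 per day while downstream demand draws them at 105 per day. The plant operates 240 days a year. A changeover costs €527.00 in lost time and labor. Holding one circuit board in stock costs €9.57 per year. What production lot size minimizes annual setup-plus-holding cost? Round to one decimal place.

Q* ≈ 2,430.8 boards

Annual demand D = 105 × 240 = 25,200.
Production build-up factor (1 − d/p) = 1 − 105/198 = 0.4697.
Q* = √(2DS / (H(1 − d/p))) = √(2 × 25,200 × 527 / (9.57 × 0.4697)).
= √(26,560,800 / 4.495) ≈ 2430.836.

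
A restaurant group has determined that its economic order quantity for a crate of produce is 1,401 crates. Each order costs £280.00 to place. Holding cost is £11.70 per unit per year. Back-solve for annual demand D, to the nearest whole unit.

D ≈ 41,009 crates per year

The basic EOQ model gives Q* = √(2DS/H); rearrange for the unknown.
From Q* = √(2DS/H): D = Q*²H / (2S) = 1,401² × 11.7 / (2 × 280) = 41008.521.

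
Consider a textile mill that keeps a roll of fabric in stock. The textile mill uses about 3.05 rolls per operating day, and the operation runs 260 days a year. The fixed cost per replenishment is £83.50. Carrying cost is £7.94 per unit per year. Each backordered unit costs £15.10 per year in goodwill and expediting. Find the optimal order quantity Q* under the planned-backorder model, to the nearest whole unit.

Annual demand D = 3.05 × 260 = 793.
With planned backorders, Q* = √(2DS/H) · √((H+B)/B).
√(2DS/H) = √(2 × 793 × 83.5 / 7.94) = 129.147.
√((H+B)/B) = √((7.94+15.1)/15.1) = 1.2352.
Q* ≈ 159.528.

Q* ≈ 160 rolls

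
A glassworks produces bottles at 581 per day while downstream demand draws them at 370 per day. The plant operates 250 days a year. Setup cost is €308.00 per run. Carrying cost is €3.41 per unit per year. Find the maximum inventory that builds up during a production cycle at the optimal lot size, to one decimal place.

I_max ≈ 2,463.4 bottles

Annual demand D = 370 × 250 = 92,500.
Production build-up factor (1 − d/p) = 1 − 370/581 = 0.3632.
Q* = √(2DS / (H(1 − d/p))) = √(2 × 92,500 × 308 / (3.41 × 0.3632)).
= √(56,980,000 / 1.2384) ≈ 6783.141.
Maximum inventory = Q*(1 − d/p) = 6783.141 × 0.3632 ≈ 2463.413.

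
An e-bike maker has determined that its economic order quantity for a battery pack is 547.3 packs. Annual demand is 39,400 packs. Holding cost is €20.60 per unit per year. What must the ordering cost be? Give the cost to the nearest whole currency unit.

S ≈ €78

Squaring Q* = √(2DS/H) gives Q*² = 2DS/H.
From Q* = √(2DS/H): S = Q*²H / (2D) = 547.3² × 20.6 / (2 × 39,400) = 78.3054.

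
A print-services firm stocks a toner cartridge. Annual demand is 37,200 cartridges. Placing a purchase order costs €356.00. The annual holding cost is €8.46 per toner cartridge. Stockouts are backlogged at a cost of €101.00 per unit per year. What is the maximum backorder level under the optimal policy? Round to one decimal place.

S* ≈ 142.4 cartridges

With planned backorders, Q* = √(2DS/H) · √((H+B)/B).
√(2DS/H) = √(2 × 37,200 × 356 / 8.46) = 1769.401.
√((H+B)/B) = √((8.46+101)/101) = 1.0410.
Q* ≈ 1842.016.
S* = Q* · H/(H+B) = 1842.016 × 8.46/109.46 ≈ 142.367.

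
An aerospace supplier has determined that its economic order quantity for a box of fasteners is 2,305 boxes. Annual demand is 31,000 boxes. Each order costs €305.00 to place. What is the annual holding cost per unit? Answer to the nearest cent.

The basic EOQ model gives Q* = √(2DS/H); rearrange for the unknown.
From Q* = √(2DS/H): H = 2DS / Q*² = 2 × 31,000 × 305 / 2,305² = 3.5592.

H ≈ €3.56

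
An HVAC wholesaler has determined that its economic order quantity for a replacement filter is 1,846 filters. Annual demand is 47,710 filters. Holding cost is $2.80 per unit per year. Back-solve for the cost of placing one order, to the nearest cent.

S ≈ $100.00

The basic EOQ model gives Q* = √(2DS/H); rearrange for the unknown.
From Q* = √(2DS/H): S = Q*²H / (2D) = 1,846² × 2.8 / (2 × 47,710) = 99.9959.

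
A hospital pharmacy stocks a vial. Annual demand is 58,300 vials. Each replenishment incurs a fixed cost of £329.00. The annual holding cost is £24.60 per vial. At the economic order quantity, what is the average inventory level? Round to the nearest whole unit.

Average inventory ≈ 624 vials

The optimal lot size = √(2DS/H) = √(2 × 58,300 × 329 / 24.6) ≈ 1248.76.
Average inventory = Q*/2 ≈ 1248.76 / 2 = 624.381.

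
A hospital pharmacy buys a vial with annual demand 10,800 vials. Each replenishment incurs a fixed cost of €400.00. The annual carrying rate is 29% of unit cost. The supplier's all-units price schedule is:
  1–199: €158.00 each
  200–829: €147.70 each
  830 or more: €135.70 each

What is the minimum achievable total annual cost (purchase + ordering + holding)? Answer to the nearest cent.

TC* ≈ €1,487,096.31

Holding cost per unit per year at price C is H = 0.29·C.
Candidates are each tier's EOQ (if it falls in that tier) and each price-break quantity.
Tier 1 (€158.00): EOQ = 434.2 exceeds tier's upper bound 199, so this tier is dominated.
EOQ at €147.70 = 449.1 (feasible in tier 2): TC = 10,800×€147.70 + (10,800/449.1)×400 + (449.1/2)×0.29×€147.70 = €1,614,397.39.
EOQ at €135.70 = 468.6 < 830, so use break Q=830: TC = 10,800×€135.70 + (10,800/830.0)×400 + (830.0/2)×0.29×€135.70 = €1,487,096.31.
Lowest total cost among the candidates is at Q = 830.0.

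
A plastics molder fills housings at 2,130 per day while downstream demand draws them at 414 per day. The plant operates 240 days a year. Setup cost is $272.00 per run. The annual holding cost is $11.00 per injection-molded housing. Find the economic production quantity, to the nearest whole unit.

Annual demand D = 414 × 240 = 99,360.
Production build-up factor (1 − d/p) = 1 − 414/2,130 = 0.8056.
Q* = √(2DS / (H(1 − d/p))) = √(2 × 99,360 × 272 / (11 × 0.8056)).
= √(54,051,840 / 8.862) ≈ 2469.676.

Q* ≈ 2,470 housings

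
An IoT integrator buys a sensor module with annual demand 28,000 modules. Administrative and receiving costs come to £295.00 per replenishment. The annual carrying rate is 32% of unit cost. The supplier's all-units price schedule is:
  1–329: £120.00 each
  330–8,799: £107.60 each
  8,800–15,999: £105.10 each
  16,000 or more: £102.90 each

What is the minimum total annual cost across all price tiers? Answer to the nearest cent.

TC* ≈ £3,036,649.88

Holding cost per unit per year at price C is H = 0.32·C.
For each price level, check whether its EOQ is feasible; otherwise the best quantity at that price is the breakpoint.
Tier 1 (£120.00): EOQ = 655.9 exceeds tier's upper bound 329, so this tier is dominated.
EOQ at £107.60 = 692.7 (feasible in tier 2): TC = 28,000×£107.60 + (28,000/692.7)×295 + (692.7/2)×0.32×£107.60 = £3,036,649.88.
EOQ at £105.10 = 700.9 < 8800, so use break Q=8800: TC = 28,000×£105.10 + (28,000/8800.0)×295 + (8800.0/2)×0.32×£105.10 = £3,091,719.44.
EOQ at £102.90 = 708.3 < 16000, so use break Q=16000: TC = 28,000×£102.90 + (28,000/16000.0)×295 + (16000.0/2)×0.32×£102.90 = £3,145,140.25.
Lowest total cost among the candidates is at Q = 692.7.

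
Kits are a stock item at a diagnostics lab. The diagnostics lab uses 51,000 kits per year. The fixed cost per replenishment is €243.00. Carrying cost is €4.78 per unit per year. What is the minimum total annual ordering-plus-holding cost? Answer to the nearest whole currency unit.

The optimal lot size = √(2DS/H) = √(2 × 51,000 × 243 / 4.78) ≈ 2277.14.
At Q*, ordering cost (D/Q*)S equals holding cost (Q*/2)H, each = √(DSH/2).
Minimum total = √(2DSH) = √(2 × 51,000 × 243 × 4.78) ≈ 10884.718.

TC* ≈ €10,885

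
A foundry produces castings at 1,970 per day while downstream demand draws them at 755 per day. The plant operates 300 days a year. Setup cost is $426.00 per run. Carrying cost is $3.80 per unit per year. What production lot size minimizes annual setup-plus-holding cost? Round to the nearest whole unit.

Annual demand D = 755 × 300 = 226,500.
Production build-up factor (1 − d/p) = 1 − 755/1,970 = 0.6168.
Q* = √(2DS / (H(1 − d/p))) = √(2 × 226,500 × 426 / (3.8 × 0.6168)).
= √(192,978,000 / 2.3437) ≈ 9074.173.

Q* ≈ 9,074 castings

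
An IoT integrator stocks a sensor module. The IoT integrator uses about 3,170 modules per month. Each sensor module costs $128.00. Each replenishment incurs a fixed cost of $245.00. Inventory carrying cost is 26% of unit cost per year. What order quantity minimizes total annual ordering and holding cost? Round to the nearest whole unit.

Annual demand D = 3,170 × 12 = 38,040.
Holding cost H = 0.26 × $128.00 = $33.2800 per unit per year.
EOQ = √(2DS / H) = √(2 × 38,040 × 245 / 33.28).
= √(18,639,600 / 33.28) = √560,084.1346 ≈ 748.388.

Q* ≈ 748 modules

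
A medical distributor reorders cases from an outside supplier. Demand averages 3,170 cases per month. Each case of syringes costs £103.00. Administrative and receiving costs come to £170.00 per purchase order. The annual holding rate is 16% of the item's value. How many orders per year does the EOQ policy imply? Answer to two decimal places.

Annual demand D = 3,170 × 12 = 38,040.
Holding cost H = 0.16 × £103.00 = £16.4800 per unit per year.
EOQ = √(2DS/H) = √(2 × 38,040 × 170 / 16.48) ≈ 885.89.
Orders per year = D / Q* = 38,040 / 885.89 ≈ 42.940.

N ≈ 42.94 orders per year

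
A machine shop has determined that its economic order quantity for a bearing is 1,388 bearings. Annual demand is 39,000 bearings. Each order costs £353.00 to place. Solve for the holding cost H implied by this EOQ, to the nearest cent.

H ≈ £14.29

The basic EOQ model gives Q* = √(2DS/H); rearrange for the unknown.
From Q* = √(2DS/H): H = 2DS / Q*² = 2 × 39,000 × 353 / 1,388² = 14.2919.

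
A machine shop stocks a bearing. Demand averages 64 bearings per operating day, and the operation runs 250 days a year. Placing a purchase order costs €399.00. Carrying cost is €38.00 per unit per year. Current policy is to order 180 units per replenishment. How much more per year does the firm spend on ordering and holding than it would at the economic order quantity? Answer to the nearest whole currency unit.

Extra cost ≈ €16,860 per year

Annual demand D = 64 × 250 = 16,000.
EOQ = √(2DS/H) = √(2 × 16,000 × 399 / 38) ≈ 579.66.
Cost at Q* = (D/Q*)S + (Q*/2)H = √(2DSH) ≈ €22,026.89.
Cost at Q = 180: (16,000/180)×399 + (180/2)×38 = €35,466.67 + €3,420.00 = €38,886.67.
Excess = €38,886.67 − €22,026.89 = €16,859.77.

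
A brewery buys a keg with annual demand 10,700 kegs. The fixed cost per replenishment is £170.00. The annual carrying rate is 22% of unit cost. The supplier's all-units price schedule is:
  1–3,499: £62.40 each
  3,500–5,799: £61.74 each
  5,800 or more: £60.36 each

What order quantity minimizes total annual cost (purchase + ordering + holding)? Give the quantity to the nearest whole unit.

Holding cost per unit per year at price C is H = 0.22·C.
Candidates are each tier's EOQ (if it falls in that tier) and each price-break quantity.
EOQ at £62.40 = 514.8 (feasible in tier 1): TC = 10,700×£62.40 + (10,700/514.8)×170 + (514.8/2)×0.22×£62.40 = £674,747.00.
EOQ at £61.74 = 517.5 < 3500, so use break Q=3500: TC = 10,700×£61.74 + (10,700/3500.0)×170 + (3500.0/2)×0.22×£61.74 = £684,907.61.
EOQ at £60.36 = 523.4 < 5800, so use break Q=5800: TC = 10,700×£60.36 + (10,700/5800.0)×170 + (5800.0/2)×0.22×£60.36 = £684,675.30.
Lowest total cost is £674,747.00 at Q = 514.8.

Q* ≈ 515 kegs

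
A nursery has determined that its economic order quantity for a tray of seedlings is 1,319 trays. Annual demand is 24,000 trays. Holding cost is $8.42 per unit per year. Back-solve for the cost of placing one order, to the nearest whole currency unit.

S ≈ $305

The basic EOQ model gives Q* = √(2DS/H); rearrange for the unknown.
From Q* = √(2DS/H): S = Q*²H / (2D) = 1,319² × 8.42 / (2 × 24,000) = 305.1831.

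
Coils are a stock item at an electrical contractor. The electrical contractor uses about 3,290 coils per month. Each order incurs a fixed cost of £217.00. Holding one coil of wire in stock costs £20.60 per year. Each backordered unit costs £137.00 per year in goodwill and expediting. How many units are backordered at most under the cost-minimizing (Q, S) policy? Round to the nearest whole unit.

S* ≈ 128 coils

Annual demand D = 3,290 × 12 = 39,480.
With planned backorders, Q* = √(2DS/H) · √((H+B)/B).
√(2DS/H) = √(2 × 39,480 × 217 / 20.6) = 912.010.
√((H+B)/B) = √((20.6+137)/137) = 1.0726.
Q* ≈ 978.177.
S* = Q* · H/(H+B) = 978.177 × 20.6/157.6 ≈ 127.858.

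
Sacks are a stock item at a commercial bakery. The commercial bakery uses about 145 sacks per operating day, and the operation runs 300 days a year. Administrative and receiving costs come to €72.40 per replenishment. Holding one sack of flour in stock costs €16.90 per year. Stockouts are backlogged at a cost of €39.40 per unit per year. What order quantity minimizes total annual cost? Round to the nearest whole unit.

Annual demand D = 145 × 300 = 43,500.
With planned backorders, Q* = √(2DS/H) · √((H+B)/B).
√(2DS/H) = √(2 × 43,500 × 72.4 / 16.9) = 610.500.
√((H+B)/B) = √((16.9+39.4)/39.4) = 1.1954.
Q* ≈ 729.779.

Q* ≈ 730 sacks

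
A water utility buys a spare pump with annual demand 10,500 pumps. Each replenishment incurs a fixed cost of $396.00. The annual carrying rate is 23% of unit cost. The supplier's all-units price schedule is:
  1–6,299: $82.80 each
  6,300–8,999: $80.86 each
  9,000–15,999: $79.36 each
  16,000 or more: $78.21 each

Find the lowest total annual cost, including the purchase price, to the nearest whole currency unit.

TC* ≈ $881,985

Holding cost per unit per year at price C is H = 0.23·C.
Evaluate total cost at each tier's feasible EOQ or, if the EOQ is below the tier, at the tier's minimum quantity.
EOQ at $82.80 = 660.8 (feasible in tier 1): TC = 10,500×$82.80 + (10,500/660.8)×396 + (660.8/2)×0.23×$82.80 = $881,984.51.
EOQ at $80.86 = 668.7 < 6300, so use break Q=6300: TC = 10,500×$80.86 + (10,500/6300.0)×396 + (6300.0/2)×0.23×$80.86 = $908,273.07.
EOQ at $79.36 = 675.0 < 9000, so use break Q=9000: TC = 10,500×$79.36 + (10,500/9000.0)×396 + (9000.0/2)×0.23×$79.36 = $915,879.60.
EOQ at $78.21 = 679.9 < 16000, so use break Q=16000: TC = 10,500×$78.21 + (10,500/16000.0)×396 + (16000.0/2)×0.23×$78.21 = $965,371.27.
Lowest total cost among the candidates is at Q = 660.8.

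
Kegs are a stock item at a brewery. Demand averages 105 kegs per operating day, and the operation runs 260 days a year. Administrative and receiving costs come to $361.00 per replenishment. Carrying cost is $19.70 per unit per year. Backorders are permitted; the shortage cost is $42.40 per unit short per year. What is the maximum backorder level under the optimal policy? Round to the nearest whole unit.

Annual demand D = 105 × 260 = 27,300.
With planned backorders, Q* = √(2DS/H) · √((H+B)/B).
√(2DS/H) = √(2 × 27,300 × 361 / 19.7) = 1000.269.
√((H+B)/B) = √((19.7+42.4)/42.4) = 1.2102.
Q* ≈ 1210.541.
S* = Q* · H/(H+B) = 1210.541 × 19.7/62.1 ≈ 384.020.

S* ≈ 384 kegs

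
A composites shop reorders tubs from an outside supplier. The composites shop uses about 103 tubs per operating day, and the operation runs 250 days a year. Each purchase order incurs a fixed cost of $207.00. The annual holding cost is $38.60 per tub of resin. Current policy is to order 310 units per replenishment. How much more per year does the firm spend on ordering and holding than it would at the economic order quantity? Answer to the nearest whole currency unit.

Extra cost ≈ $2,892 per year

Annual demand D = 103 × 250 = 25,750.
EOQ = √(2DS/H) = √(2 × 25,750 × 207 / 38.6) ≈ 525.53.
Cost at Q* = (D/Q*)S + (Q*/2)H = √(2DSH) ≈ $20,285.35.
Cost at Q = 310: (25,750/310)×207 + (310/2)×38.6 = $17,194.35 + $5,983.00 = $23,177.35.
Excess = $23,177.35 − $20,285.35 = $2,892.01.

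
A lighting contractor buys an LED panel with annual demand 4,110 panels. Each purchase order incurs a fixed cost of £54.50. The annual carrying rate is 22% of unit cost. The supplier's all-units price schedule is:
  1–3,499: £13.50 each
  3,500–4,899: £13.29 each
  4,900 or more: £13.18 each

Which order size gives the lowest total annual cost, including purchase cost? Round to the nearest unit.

Q* ≈ 388 panels

Holding cost per unit per year at price C is H = 0.22·C.
For each price level, check whether its EOQ is feasible; otherwise the best quantity at that price is the breakpoint.
EOQ at £13.50 = 388.4 (feasible in tier 1): TC = 4,110×£13.50 + (4,110/388.4)×54.5 + (388.4/2)×0.22×£13.50 = £56,638.49.
EOQ at £13.29 = 391.4 < 3500, so use break Q=3500: TC = 4,110×£13.29 + (4,110/3500.0)×54.5 + (3500.0/2)×0.22×£13.29 = £59,802.55.
EOQ at £13.18 = 393.1 < 4900, so use break Q=4900: TC = 4,110×£13.18 + (4,110/4900.0)×54.5 + (4900.0/2)×0.22×£13.18 = £61,319.53.
Lowest total cost is £56,638.49 at Q = 388.4.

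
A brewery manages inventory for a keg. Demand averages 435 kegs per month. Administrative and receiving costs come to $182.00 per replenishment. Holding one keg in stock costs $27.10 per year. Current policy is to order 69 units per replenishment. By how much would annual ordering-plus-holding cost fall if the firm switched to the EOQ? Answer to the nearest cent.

Annual demand D = 435 × 12 = 5,220.
EOQ = √(2DS/H) = √(2 × 5,220 × 182 / 27.1) ≈ 264.79.
Cost at Q* = (D/Q*)S + (Q*/2)H = √(2DSH) ≈ $7,175.80.
Cost at Q = 69: (5,220/69)×182 + (69/2)×27.1 = $13,768.70 + $934.95 = $14,703.65.
Excess = $14,703.65 − $7,175.80 = $7,527.84.

Extra cost ≈ $7,527.84 per year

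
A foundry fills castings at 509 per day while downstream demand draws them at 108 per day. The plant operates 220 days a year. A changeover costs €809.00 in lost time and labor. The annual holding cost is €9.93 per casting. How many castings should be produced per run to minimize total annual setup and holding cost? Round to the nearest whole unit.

Annual demand D = 108 × 220 = 23,760.
Production build-up factor (1 − d/p) = 1 − 108/509 = 0.7878.
Q* = √(2DS / (H(1 − d/p))) = √(2 × 23,760 × 809 / (9.93 × 0.7878)).
= √(38,443,680 / 7.823) ≈ 2216.790.

Q* ≈ 2,217 castings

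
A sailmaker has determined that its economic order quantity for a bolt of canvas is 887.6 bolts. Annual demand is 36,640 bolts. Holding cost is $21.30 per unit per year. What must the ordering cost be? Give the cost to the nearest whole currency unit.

Squaring Q* = √(2DS/H) gives Q*² = 2DS/H.
From Q* = √(2DS/H): S = Q*²H / (2D) = 887.6² × 21.3 / (2 × 36,640) = 228.9964.

S ≈ $229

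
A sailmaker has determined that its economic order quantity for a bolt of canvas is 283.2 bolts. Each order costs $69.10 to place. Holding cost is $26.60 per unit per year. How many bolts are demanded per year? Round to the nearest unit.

The basic EOQ model gives Q* = √(2DS/H); rearrange for the unknown.
From Q* = √(2DS/H): D = Q*²H / (2S) = 283.2² × 26.6 / (2 × 69.1) = 15436.900.

D ≈ 15,437 bolts per year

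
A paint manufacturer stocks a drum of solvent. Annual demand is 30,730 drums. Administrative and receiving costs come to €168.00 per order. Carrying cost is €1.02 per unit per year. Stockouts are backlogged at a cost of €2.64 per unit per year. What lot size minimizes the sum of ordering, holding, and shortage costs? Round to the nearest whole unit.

With planned backorders, Q* = √(2DS/H) · √((H+B)/B).
√(2DS/H) = √(2 × 30,730 × 168 / 1.02) = 3181.638.
√((H+B)/B) = √((1.02+2.64)/2.64) = 1.1774.
Q* ≈ 3746.187.

Q* ≈ 3,746 drums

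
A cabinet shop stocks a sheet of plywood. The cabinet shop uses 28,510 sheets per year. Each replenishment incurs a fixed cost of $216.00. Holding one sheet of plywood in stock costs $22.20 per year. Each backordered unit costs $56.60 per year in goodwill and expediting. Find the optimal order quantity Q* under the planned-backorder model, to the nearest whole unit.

Q* ≈ 879 sheets

With planned backorders, Q* = √(2DS/H) · √((H+B)/B).
√(2DS/H) = √(2 × 28,510 × 216 / 22.2) = 744.842.
√((H+B)/B) = √((22.2+56.6)/56.6) = 1.1799.
Q* ≈ 878.858.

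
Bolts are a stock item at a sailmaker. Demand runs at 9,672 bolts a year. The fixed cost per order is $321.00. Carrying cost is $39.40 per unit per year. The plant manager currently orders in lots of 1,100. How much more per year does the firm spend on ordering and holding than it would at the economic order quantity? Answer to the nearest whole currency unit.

EOQ = √(2DS/H) = √(2 × 9,672 × 321 / 39.4) ≈ 396.99.
Cost at Q* = (D/Q*)S + (Q*/2)H = √(2DSH) ≈ $15,641.33.
Cost at Q = 1,100: (9,672/1,100)×321 + (1,100/2)×39.4 = $2,822.47 + $21,670.00 = $24,492.47.
Excess = $24,492.47 − $15,641.33 = $8,851.13.

Extra cost ≈ $8,851 per year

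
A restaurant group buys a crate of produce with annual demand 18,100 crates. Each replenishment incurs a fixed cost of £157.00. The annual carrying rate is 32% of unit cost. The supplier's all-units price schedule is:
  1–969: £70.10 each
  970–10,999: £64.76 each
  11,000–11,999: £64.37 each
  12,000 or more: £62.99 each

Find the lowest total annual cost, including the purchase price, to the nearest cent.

TC* ≈ £1,185,136.34

Holding cost per unit per year at price C is H = 0.32·C.
For each price level, check whether its EOQ is feasible; otherwise the best quantity at that price is the breakpoint.
EOQ at £70.10 = 503.4 (feasible in tier 1): TC = 18,100×£70.10 + (18,100/503.4)×157 + (503.4/2)×0.32×£70.10 = £1,280,101.15.
EOQ at £64.76 = 523.7 < 970, so use break Q=970: TC = 18,100×£64.76 + (18,100/970.0)×157 + (970.0/2)×0.32×£64.76 = £1,185,136.34.
EOQ at £64.37 = 525.3 < 11000, so use break Q=11000: TC = 18,100×£64.37 + (18,100/11000.0)×157 + (11000.0/2)×0.32×£64.37 = £1,278,646.54.
EOQ at £62.99 = 531.0 < 12000, so use break Q=12000: TC = 18,100×£62.99 + (18,100/12000.0)×157 + (12000.0/2)×0.32×£62.99 = £1,261,296.61.
Lowest total cost among the candidates is at Q = 970.0.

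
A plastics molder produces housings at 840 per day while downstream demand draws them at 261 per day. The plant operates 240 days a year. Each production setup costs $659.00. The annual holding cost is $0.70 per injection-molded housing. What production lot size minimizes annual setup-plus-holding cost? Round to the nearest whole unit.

Q* ≈ 13,081 housings

Annual demand D = 261 × 240 = 62,640.
Production build-up factor (1 − d/p) = 1 − 261/840 = 0.6893.
Q* = √(2DS / (H(1 − d/p))) = √(2 × 62,640 × 659 / (0.7 × 0.6893)).
= √(82,559,520 / 0.4825) ≈ 13080.819.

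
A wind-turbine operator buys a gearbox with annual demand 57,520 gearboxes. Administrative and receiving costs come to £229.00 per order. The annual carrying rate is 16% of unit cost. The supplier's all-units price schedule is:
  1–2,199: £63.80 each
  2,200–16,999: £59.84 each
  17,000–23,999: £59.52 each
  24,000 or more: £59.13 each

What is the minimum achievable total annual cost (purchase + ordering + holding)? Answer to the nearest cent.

Holding cost per unit per year at price C is H = 0.16·C.
For each price level, check whether its EOQ is feasible; otherwise the best quantity at that price is the breakpoint.
EOQ at £63.80 = 1606.5 (feasible in tier 1): TC = 57,520×£63.80 + (57,520/1606.5)×229 + (1606.5/2)×0.16×£63.80 = £3,686,174.82.
EOQ at £59.84 = 1658.8 < 2200, so use break Q=2200: TC = 57,520×£59.84 + (57,520/2200.0)×229 + (2200.0/2)×0.16×£59.84 = £3,458,515.95.
EOQ at £59.52 = 1663.2 < 17000, so use break Q=17000: TC = 57,520×£59.52 + (57,520/17000.0)×229 + (17000.0/2)×0.16×£59.52 = £3,505,312.43.
EOQ at £59.13 = 1668.7 < 24000, so use break Q=24000: TC = 57,520×£59.13 + (57,520/24000.0)×229 + (24000.0/2)×0.16×£59.13 = £3,515,236.04.
Lowest total cost among the candidates is at Q = 2200.0.

TC* ≈ £3,458,515.95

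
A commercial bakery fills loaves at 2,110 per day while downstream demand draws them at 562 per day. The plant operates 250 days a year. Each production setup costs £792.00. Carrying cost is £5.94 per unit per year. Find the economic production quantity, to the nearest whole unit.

Q* ≈ 7,146 loaves

Annual demand D = 562 × 250 = 140,500.
Production build-up factor (1 − d/p) = 1 − 562/2,110 = 0.7336.
Q* = √(2DS / (H(1 − d/p))) = √(2 × 140,500 × 792 / (5.94 × 0.7336)).
= √(222,552,000 / 4.3579) ≈ 7146.251.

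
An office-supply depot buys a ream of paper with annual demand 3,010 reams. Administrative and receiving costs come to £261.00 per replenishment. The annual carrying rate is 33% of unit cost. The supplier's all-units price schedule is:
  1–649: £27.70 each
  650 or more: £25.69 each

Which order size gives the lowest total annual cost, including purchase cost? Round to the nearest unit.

Q* ≈ 650 reams

Holding cost per unit per year at price C is H = 0.33·C.
Candidates are each tier's EOQ (if it falls in that tier) and each price-break quantity.
EOQ at £27.70 = 414.6 (feasible in tier 1): TC = 3,010×£27.70 + (3,010/414.6)×261 + (414.6/2)×0.33×£27.70 = £87,166.79.
EOQ at £25.69 = 430.5 < 650, so use break Q=650: TC = 3,010×£25.69 + (3,010/650.0)×261 + (650.0/2)×0.33×£25.69 = £81,290.78.
Lowest total cost is £81,290.78 at Q = 650.0.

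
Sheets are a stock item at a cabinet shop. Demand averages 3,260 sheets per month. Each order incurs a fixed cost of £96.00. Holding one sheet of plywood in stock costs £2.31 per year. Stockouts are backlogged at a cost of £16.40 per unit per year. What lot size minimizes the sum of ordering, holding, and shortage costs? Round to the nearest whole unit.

Q* ≈ 1,926 sheets

Annual demand D = 3,260 × 12 = 39,120.
With planned backorders, Q* = √(2DS/H) · √((H+B)/B).
√(2DS/H) = √(2 × 39,120 × 96 / 2.31) = 1803.201.
√((H+B)/B) = √((2.31+16.4)/16.4) = 1.0681.
Q* ≈ 1926.012.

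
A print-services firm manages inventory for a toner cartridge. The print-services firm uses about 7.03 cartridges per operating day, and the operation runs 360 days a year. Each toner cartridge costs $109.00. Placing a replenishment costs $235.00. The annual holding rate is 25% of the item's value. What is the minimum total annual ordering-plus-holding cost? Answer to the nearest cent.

Annual demand D = 7.03 × 360 = 2,530.8.
Holding cost H = 0.25 × $109.00 = $27.2500 per unit per year.
EOQ = √(2DS/H) = √(2 × 2,530.8 × 235 / 27.25) ≈ 208.93.
At Q*, ordering cost (D/Q*)S equals holding cost (Q*/2)H, each = √(DSH/2).
Minimum total = √(2DSH) = √(2 × 2,530.8 × 235 × 27.25) ≈ 5693.261.

TC* ≈ $5,693.26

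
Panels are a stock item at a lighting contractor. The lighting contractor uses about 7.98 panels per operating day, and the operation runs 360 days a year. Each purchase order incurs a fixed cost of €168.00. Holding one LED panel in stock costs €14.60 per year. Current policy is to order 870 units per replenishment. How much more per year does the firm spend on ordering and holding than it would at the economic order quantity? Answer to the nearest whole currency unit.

Annual demand D = 7.98 × 360 = 2,872.8.
EOQ = √(2DS/H) = √(2 × 2,872.8 × 168 / 14.6) ≈ 257.13.
Cost at Q* = (D/Q*)S + (Q*/2)H = √(2DSH) ≈ €3,754.04.
Cost at Q = 870: (2,872.8/870)×168 + (870/2)×14.6 = €554.75 + €6,351.00 = €6,905.75.
Excess = €6,905.75 − €3,754.04 = €3,151.71.

Extra cost ≈ €3,152 per year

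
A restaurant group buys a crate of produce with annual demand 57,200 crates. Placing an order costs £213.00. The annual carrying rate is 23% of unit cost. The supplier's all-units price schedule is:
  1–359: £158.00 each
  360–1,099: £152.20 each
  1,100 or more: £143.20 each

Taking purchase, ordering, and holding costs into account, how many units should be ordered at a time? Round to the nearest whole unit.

Holding cost per unit per year at price C is H = 0.23·C.
Candidates are each tier's EOQ (if it falls in that tier) and each price-break quantity.
Tier 1 (£158.00): EOQ = 818.9 exceeds tier's upper bound 359, so this tier is dominated.
EOQ at £152.20 = 834.3 (feasible in tier 2): TC = 57,200×£152.20 + (57,200/834.3)×213 + (834.3/2)×0.23×£152.20 = £8,735,046.13.
EOQ at £143.20 = 860.1 < 1100, so use break Q=1100: TC = 57,200×£143.20 + (57,200/1100.0)×213 + (1100.0/2)×0.23×£143.20 = £8,220,230.80.
Lowest total cost is £8,220,230.80 at Q = 1100.0.

Q* ≈ 1,100 crates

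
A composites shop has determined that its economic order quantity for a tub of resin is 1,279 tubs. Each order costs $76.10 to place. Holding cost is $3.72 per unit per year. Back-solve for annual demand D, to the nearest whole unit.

D ≈ 39,982 tubs per year

The basic EOQ model gives Q* = √(2DS/H); rearrange for the unknown.
From Q* = √(2DS/H): D = Q*²H / (2S) = 1,279² × 3.72 / (2 × 76.1) = 39982.448.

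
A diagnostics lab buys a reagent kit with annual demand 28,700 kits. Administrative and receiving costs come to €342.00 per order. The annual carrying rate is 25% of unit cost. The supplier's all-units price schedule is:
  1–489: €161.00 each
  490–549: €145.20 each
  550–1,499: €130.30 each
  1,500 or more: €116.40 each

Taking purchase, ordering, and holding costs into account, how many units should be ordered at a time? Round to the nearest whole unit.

Holding cost per unit per year at price C is H = 0.25·C.
Evaluate total cost at each tier's feasible EOQ or, if the EOQ is below the tier, at the tier's minimum quantity.
Tier 1 (€161.00): EOQ = 698.4 exceeds tier's upper bound 489, so this tier is dominated.
Tier 2 (€145.20): EOQ = 735.4 exceeds tier's upper bound 549, so this tier is dominated.
EOQ at €130.30 = 776.3 (feasible in tier 3): TC = 28,700×€130.30 + (28,700/776.3)×342 + (776.3/2)×0.25×€130.30 = €3,764,897.81.
EOQ at €116.40 = 821.3 < 1500, so use break Q=1500: TC = 28,700×€116.40 + (28,700/1500.0)×342 + (1500.0/2)×0.25×€116.40 = €3,369,048.60.
Lowest total cost is €3,369,048.60 at Q = 1500.0.

Q* ≈ 1,500 kits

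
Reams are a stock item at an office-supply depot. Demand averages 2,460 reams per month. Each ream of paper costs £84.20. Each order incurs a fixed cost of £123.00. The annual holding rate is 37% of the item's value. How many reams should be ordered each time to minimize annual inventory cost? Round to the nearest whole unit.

Q* ≈ 483 reams

Annual demand D = 2,460 × 12 = 29,520.
Holding cost H = 0.37 × £84.20 = £31.1540 per unit per year.
EOQ = √(2DS / H) = √(2 × 29,520 × 123 / 31.154).
= √(7,261,920 / 31.154) = √233,097.5156 ≈ 482.802.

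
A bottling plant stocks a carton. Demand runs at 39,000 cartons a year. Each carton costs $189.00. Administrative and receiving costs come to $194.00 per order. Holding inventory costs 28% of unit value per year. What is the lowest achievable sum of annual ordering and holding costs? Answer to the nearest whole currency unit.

TC* ≈ $28,298

Holding cost H = 0.28 × $189.00 = $52.9200 per unit per year.
Q* = √(2DS/H) = √(2 × 39,000 × 194 / 52.92) ≈ 534.73.
At the optimum the two cost components are equal, so total cost = 2·(Q*/2)H = Q*·H.
Minimum total = √(2DSH) = √(2 × 39,000 × 194 × 52.92) ≈ 28298.153.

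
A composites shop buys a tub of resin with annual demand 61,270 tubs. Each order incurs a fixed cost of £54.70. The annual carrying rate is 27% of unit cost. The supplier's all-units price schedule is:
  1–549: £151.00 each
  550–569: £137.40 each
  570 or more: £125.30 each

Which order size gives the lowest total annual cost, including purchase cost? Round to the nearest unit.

Holding cost per unit per year at price C is H = 0.27·C.
Candidates are each tier's EOQ (if it falls in that tier) and each price-break quantity.
EOQ at £151.00 = 405.5 (feasible in tier 1): TC = 61,270×£151.00 + (61,270/405.5)×54.7 + (405.5/2)×0.27×£151.00 = £9,268,301.15.
EOQ at £137.40 = 425.1 < 550, so use break Q=550: TC = 61,270×£137.40 + (61,270/550.0)×54.7 + (550.0/2)×0.27×£137.40 = £8,434,793.53.
EOQ at £125.30 = 445.1 < 570, so use break Q=570: TC = 61,270×£125.30 + (61,270/570.0)×54.7 + (570.0/2)×0.27×£125.30 = £7,692,652.61.
Lowest total cost is £7,692,652.61 at Q = 570.0.

Q* ≈ 570 tubs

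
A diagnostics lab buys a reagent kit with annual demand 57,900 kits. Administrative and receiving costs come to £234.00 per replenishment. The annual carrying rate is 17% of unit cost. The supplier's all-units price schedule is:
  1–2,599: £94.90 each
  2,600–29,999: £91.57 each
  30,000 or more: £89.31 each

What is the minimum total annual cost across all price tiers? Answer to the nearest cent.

Holding cost per unit per year at price C is H = 0.17·C.
Evaluate total cost at each tier's feasible EOQ or, if the EOQ is below the tier, at the tier's minimum quantity.
EOQ at £94.90 = 1296.0 (feasible in tier 1): TC = 57,900×£94.90 + (57,900/1296.0)×234 + (1296.0/2)×0.17×£94.90 = £5,515,618.35.
EOQ at £91.57 = 1319.4 < 2600, so use break Q=2600: TC = 57,900×£91.57 + (57,900/2600.0)×234 + (2600.0/2)×0.17×£91.57 = £5,327,350.97.
EOQ at £89.31 = 1335.9 < 30000, so use break Q=30000: TC = 57,900×£89.31 + (57,900/30000.0)×234 + (30000.0/2)×0.17×£89.31 = £5,399,241.12.
Lowest total cost among the candidates is at Q = 2600.0.

TC* ≈ £5,327,350.97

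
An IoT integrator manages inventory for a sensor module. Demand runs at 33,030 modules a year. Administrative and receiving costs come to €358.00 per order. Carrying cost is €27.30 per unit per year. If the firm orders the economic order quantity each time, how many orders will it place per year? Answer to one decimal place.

N ≈ 35.5 orders per year

The optimal lot size = √(2DS/H) = √(2 × 33,030 × 358 / 27.3) ≈ 930.74.
Orders per year = D / Q* = 33,030 / 930.74 ≈ 35.488.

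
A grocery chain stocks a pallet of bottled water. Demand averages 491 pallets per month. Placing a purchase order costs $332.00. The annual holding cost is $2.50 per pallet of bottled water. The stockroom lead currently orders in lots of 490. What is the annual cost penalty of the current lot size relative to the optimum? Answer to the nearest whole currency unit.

Extra cost ≈ $1,477 per year

Annual demand D = 491 × 12 = 5,892.
EOQ = √(2DS/H) = √(2 × 5,892 × 332 / 2.5) ≈ 1250.97.
Cost at Q* = (D/Q*)S + (Q*/2)H = √(2DSH) ≈ $3,127.41.
Cost at Q = 490: (5,892/490)×332 + (490/2)×2.5 = $3,992.13 + $612.50 = $4,604.63.
Excess = $4,604.63 − $3,127.41 = $1,477.22.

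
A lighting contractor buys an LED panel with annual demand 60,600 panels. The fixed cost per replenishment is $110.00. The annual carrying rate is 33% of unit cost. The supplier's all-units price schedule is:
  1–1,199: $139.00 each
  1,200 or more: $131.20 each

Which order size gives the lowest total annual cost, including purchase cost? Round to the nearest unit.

Holding cost per unit per year at price C is H = 0.33·C.
Candidates are each tier's EOQ (if it falls in that tier) and each price-break quantity.
EOQ at $139.00 = 539.1 (feasible in tier 1): TC = 60,600×$139.00 + (60,600/539.1)×110 + (539.1/2)×0.33×$139.00 = $8,448,129.31.
EOQ at $131.20 = 554.9 < 1200, so use break Q=1200: TC = 60,600×$131.20 + (60,600/1200.0)×110 + (1200.0/2)×0.33×$131.20 = $7,982,252.60.
Lowest total cost is $7,982,252.60 at Q = 1200.0.

Q* ≈ 1,200 panels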